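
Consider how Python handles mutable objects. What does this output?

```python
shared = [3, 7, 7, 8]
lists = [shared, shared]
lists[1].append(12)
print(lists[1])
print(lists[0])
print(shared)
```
[3, 7, 7, 8, 12]
[3, 7, 7, 8, 12]
[3, 7, 7, 8, 12]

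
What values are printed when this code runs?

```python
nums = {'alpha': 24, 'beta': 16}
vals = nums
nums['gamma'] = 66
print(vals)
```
{'alpha': 24, 'beta': 16, 'gamma': 66}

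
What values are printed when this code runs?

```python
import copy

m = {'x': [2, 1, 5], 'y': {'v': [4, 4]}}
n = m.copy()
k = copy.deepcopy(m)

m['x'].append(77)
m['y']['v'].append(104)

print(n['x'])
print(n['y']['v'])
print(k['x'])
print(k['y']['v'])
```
[2, 1, 5, 77]
[4, 4, 104]
[2, 1, 5]
[4, 4]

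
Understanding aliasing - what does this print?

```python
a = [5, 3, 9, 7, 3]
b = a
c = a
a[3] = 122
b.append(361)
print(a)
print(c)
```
[5, 3, 9, 122, 3, 361]
[5, 3, 9, 122, 3, 361]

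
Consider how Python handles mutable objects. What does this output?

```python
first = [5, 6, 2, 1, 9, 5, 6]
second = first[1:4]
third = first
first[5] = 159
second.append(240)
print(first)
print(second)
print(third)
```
[5, 6, 2, 1, 9, 159, 6]
[6, 2, 1, 240]
[5, 6, 2, 1, 9, 159, 6]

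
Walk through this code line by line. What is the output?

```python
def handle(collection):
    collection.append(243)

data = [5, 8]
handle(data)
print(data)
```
[5, 8, 243]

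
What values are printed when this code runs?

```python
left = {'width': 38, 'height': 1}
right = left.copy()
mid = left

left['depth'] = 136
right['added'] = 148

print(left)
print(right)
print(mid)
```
{'width': 38, 'height': 1, 'depth': 136}
{'width': 38, 'height': 1, 'added': 148}
{'width': 38, 'height': 1, 'depth': 136}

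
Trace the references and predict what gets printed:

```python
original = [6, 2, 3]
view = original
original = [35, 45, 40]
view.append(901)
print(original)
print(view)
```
[35, 45, 40]
[6, 2, 3, 901]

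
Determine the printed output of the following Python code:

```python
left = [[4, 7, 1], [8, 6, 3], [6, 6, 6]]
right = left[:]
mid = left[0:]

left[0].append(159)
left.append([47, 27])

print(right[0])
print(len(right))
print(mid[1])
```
[4, 7, 1, 159]
3
[8, 6, 3]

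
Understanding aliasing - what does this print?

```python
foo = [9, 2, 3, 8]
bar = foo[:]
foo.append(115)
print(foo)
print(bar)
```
[9, 2, 3, 8, 115]
[9, 2, 3, 8]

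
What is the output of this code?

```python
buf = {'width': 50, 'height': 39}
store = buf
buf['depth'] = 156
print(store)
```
{'width': 50, 'height': 39, 'depth': 156}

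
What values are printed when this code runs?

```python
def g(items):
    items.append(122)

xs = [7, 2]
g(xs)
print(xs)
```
[7, 2, 122]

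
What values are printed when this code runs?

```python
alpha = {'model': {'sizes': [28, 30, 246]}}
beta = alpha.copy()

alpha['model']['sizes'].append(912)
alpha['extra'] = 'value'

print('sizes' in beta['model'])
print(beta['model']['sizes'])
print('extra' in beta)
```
True
[28, 30, 246, 912]
False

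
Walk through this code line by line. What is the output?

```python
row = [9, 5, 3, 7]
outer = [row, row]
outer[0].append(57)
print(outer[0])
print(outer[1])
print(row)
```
[9, 5, 3, 7, 57]
[9, 5, 3, 7, 57]
[9, 5, 3, 7, 57]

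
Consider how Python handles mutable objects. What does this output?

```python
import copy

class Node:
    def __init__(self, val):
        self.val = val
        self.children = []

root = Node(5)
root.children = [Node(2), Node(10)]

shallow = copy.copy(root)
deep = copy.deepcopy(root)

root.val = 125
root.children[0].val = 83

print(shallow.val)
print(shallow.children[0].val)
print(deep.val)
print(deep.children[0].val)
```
5
83
5
2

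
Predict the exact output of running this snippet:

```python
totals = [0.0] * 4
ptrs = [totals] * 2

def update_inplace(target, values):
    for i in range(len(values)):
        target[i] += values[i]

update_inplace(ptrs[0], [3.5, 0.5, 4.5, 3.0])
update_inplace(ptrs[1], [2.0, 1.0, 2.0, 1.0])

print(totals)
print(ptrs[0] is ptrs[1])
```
[5.5, 1.5, 6.5, 4.0]
True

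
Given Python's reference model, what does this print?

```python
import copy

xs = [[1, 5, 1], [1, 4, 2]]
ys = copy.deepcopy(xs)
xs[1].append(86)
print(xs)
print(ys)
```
[[1, 5, 1], [1, 4, 2, 86]]
[[1, 5, 1], [1, 4, 2]]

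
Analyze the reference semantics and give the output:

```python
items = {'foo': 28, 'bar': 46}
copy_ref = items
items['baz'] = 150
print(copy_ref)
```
{'foo': 28, 'bar': 46, 'baz': 150}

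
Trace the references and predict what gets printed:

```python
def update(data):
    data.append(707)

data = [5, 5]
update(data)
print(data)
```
[5, 5, 707]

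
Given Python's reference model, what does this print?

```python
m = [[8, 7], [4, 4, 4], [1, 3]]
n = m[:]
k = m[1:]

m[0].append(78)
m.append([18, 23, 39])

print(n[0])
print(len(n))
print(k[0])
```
[8, 7, 78]
3
[4, 4, 4]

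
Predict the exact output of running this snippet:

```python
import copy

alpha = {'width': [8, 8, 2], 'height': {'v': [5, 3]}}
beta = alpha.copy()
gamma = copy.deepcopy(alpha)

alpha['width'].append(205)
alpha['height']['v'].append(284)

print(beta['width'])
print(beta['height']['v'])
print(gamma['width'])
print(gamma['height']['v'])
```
[8, 8, 2, 205]
[5, 3, 284]
[8, 8, 2]
[5, 3]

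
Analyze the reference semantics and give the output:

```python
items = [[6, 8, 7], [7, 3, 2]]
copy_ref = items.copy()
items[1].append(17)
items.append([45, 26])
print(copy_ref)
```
[[6, 8, 7], [7, 3, 2, 17]]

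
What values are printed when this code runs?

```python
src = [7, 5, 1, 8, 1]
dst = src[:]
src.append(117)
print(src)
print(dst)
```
[7, 5, 1, 8, 1, 117]
[7, 5, 1, 8, 1]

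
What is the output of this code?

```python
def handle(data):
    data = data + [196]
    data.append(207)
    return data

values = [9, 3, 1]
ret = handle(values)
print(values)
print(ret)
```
[9, 3, 1]
[9, 3, 1, 196, 207]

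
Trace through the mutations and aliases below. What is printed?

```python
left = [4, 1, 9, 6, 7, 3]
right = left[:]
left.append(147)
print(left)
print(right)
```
[4, 1, 9, 6, 7, 3, 147]
[4, 1, 9, 6, 7, 3]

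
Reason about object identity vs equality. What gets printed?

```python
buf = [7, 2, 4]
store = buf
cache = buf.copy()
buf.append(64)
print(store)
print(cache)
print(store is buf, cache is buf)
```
[7, 2, 4, 64]
[7, 2, 4]
True False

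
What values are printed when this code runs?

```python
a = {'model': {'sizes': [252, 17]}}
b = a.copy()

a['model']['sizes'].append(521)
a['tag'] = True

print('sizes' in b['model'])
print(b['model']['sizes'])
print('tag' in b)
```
True
[252, 17, 521]
False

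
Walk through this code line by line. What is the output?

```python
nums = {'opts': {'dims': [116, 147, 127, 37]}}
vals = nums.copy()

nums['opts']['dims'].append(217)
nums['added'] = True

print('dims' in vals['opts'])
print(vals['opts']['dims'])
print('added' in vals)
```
True
[116, 147, 127, 37, 217]
False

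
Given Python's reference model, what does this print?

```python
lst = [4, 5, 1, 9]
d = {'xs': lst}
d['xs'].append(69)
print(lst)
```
[4, 5, 1, 9, 69]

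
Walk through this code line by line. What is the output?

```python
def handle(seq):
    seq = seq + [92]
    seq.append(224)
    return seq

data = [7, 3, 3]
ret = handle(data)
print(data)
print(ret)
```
[7, 3, 3]
[7, 3, 3, 92, 224]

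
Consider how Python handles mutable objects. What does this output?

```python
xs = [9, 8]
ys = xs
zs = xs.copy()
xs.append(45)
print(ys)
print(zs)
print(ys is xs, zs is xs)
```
[9, 8, 45]
[9, 8]
True False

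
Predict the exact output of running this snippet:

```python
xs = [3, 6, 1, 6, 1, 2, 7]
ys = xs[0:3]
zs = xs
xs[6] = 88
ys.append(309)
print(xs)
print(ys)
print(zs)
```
[3, 6, 1, 6, 1, 2, 88]
[3, 6, 1, 309]
[3, 6, 1, 6, 1, 2, 88]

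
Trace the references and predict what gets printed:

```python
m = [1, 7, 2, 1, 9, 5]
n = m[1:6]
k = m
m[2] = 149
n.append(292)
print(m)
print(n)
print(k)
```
[1, 7, 149, 1, 9, 5]
[7, 2, 1, 9, 5, 292]
[1, 7, 149, 1, 9, 5]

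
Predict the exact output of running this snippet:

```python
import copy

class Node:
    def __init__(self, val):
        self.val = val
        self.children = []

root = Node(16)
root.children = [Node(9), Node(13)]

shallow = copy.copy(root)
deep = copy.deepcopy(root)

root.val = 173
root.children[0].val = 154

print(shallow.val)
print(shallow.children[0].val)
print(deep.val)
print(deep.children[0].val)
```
16
154
16
9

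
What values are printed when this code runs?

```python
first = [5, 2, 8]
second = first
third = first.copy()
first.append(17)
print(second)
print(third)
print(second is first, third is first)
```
[5, 2, 8, 17]
[5, 2, 8]
True False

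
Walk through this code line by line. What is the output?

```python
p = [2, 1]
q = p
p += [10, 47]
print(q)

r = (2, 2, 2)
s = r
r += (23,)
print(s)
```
[2, 1, 10, 47]
(2, 2, 2)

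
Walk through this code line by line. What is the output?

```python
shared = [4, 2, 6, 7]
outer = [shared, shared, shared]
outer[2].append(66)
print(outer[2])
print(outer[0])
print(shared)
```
[4, 2, 6, 7, 66]
[4, 2, 6, 7, 66]
[4, 2, 6, 7, 66]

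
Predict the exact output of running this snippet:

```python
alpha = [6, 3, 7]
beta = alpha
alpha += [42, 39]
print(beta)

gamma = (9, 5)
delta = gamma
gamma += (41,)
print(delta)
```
[6, 3, 7, 42, 39]
(9, 5)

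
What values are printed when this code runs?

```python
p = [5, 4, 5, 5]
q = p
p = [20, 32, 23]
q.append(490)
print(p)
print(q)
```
[20, 32, 23]
[5, 4, 5, 5, 490]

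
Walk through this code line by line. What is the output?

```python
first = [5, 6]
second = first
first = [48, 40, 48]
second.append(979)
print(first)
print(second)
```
[48, 40, 48]
[5, 6, 979]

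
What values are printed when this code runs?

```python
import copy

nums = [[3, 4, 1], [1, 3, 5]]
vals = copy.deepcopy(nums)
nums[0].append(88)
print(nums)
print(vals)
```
[[3, 4, 1, 88], [1, 3, 5]]
[[3, 4, 1], [1, 3, 5]]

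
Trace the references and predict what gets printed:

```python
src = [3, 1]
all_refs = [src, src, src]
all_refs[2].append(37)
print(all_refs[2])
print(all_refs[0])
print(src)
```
[3, 1, 37]
[3, 1, 37]
[3, 1, 37]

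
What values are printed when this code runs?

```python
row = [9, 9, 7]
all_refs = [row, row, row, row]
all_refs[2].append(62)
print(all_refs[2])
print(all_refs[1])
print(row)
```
[9, 9, 7, 62]
[9, 9, 7, 62]
[9, 9, 7, 62]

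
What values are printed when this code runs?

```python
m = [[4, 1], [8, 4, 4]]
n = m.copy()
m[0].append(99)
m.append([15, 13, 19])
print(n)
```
[[4, 1, 99], [8, 4, 4]]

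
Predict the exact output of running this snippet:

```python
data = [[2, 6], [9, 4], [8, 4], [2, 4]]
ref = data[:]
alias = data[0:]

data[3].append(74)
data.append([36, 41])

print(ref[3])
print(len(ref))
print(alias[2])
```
[2, 4, 74]
4
[8, 4]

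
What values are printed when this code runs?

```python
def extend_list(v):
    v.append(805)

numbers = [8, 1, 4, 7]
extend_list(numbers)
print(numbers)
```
[8, 1, 4, 7, 805]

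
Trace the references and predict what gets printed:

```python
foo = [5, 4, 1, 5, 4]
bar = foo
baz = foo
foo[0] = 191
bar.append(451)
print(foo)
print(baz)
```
[191, 4, 1, 5, 4, 451]
[191, 4, 1, 5, 4, 451]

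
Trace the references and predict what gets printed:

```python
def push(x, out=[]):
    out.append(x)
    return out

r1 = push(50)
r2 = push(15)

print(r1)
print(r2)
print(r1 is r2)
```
[50, 15]
[50, 15]
True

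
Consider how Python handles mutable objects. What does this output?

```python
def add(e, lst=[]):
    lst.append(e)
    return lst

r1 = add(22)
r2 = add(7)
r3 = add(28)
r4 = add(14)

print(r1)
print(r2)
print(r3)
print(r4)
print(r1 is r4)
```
[22, 7, 28, 14]
[22, 7, 28, 14]
[22, 7, 28, 14]
[22, 7, 28, 14]
True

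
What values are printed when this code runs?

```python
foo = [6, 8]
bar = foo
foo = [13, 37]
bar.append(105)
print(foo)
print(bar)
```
[13, 37]
[6, 8, 105]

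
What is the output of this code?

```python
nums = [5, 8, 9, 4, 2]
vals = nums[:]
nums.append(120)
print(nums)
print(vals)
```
[5, 8, 9, 4, 2, 120]
[5, 8, 9, 4, 2]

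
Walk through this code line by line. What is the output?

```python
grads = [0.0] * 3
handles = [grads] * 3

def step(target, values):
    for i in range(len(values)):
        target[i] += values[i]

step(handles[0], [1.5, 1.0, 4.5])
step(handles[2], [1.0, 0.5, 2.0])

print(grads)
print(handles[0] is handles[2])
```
[2.5, 1.5, 6.5]
True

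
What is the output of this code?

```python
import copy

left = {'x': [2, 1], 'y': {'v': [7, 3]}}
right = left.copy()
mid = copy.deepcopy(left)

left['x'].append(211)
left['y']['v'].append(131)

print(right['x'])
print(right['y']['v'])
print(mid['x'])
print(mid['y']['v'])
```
[2, 1, 211]
[7, 3, 131]
[2, 1]
[7, 3]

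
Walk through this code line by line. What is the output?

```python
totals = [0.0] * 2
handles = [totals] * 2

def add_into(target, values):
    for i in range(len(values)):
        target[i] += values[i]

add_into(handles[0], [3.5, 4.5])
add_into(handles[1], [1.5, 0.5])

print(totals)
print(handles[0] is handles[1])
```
[5.0, 5.0]
True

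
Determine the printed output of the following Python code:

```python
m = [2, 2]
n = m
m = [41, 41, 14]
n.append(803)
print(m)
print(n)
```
[41, 41, 14]
[2, 2, 803]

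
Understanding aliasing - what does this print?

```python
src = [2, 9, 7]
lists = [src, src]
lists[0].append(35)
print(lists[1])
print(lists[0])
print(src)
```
[2, 9, 7, 35]
[2, 9, 7, 35]
[2, 9, 7, 35]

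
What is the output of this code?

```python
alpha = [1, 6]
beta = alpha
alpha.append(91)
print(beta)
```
[1, 6, 91]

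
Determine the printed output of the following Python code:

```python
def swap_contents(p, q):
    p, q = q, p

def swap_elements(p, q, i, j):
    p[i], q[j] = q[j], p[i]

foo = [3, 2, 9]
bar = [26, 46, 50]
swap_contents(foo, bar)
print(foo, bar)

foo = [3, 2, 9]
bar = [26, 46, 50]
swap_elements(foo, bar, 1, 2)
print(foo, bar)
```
[3, 2, 9] [26, 46, 50]
[3, 50, 9] [26, 46, 2]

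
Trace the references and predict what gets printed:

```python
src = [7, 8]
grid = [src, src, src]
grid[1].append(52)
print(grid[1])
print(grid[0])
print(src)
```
[7, 8, 52]
[7, 8, 52]
[7, 8, 52]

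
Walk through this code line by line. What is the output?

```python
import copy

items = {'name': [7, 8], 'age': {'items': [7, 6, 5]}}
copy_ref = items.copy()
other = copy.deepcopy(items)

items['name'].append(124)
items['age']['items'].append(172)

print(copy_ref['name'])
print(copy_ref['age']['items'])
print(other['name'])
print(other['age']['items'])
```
[7, 8, 124]
[7, 6, 5, 172]
[7, 8]
[7, 6, 5]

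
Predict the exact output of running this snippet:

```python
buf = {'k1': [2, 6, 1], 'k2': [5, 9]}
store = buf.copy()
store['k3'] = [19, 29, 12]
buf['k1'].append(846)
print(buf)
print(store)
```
{'k1': [2, 6, 1, 846], 'k2': [5, 9]}
{'k1': [2, 6, 1, 846], 'k2': [5, 9], 'k3': [19, 29, 12]}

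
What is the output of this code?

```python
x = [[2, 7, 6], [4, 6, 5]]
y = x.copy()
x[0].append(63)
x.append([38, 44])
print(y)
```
[[2, 7, 6, 63], [4, 6, 5]]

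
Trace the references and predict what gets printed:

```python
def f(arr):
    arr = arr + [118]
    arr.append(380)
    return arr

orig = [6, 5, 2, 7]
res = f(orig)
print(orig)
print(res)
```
[6, 5, 2, 7]
[6, 5, 2, 7, 118, 380]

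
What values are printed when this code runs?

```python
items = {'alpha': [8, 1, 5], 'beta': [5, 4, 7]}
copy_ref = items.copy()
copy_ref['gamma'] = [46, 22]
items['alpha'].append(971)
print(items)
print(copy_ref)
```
{'alpha': [8, 1, 5, 971], 'beta': [5, 4, 7]}
{'alpha': [8, 1, 5, 971], 'beta': [5, 4, 7], 'gamma': [46, 22]}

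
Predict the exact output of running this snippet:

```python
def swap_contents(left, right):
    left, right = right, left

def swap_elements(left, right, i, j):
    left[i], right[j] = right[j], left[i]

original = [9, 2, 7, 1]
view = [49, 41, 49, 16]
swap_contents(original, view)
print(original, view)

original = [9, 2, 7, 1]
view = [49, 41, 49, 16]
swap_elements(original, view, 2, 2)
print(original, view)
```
[9, 2, 7, 1] [49, 41, 49, 16]
[9, 2, 49, 1] [49, 41, 7, 16]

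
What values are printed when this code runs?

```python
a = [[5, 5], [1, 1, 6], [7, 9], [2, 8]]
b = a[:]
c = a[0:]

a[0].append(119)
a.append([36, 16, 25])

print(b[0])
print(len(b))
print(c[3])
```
[5, 5, 119]
4
[2, 8]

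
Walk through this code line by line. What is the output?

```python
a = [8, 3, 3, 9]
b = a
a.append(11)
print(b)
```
[8, 3, 3, 9, 11]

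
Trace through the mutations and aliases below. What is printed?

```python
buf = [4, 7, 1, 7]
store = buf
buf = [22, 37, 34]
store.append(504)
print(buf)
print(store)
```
[22, 37, 34]
[4, 7, 1, 7, 504]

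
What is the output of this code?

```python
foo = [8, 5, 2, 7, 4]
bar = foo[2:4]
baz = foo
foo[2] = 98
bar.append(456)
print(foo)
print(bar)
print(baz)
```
[8, 5, 98, 7, 4]
[2, 7, 456]
[8, 5, 98, 7, 4]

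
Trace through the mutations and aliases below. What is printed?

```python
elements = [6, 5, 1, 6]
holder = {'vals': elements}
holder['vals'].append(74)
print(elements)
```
[6, 5, 1, 6, 74]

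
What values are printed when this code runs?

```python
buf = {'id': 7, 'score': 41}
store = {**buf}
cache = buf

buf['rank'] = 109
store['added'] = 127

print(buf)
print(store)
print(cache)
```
{'id': 7, 'score': 41, 'rank': 109}
{'id': 7, 'score': 41, 'added': 127}
{'id': 7, 'score': 41, 'rank': 109}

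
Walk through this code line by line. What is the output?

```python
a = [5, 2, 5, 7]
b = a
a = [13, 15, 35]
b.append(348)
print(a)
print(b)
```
[13, 15, 35]
[5, 2, 5, 7, 348]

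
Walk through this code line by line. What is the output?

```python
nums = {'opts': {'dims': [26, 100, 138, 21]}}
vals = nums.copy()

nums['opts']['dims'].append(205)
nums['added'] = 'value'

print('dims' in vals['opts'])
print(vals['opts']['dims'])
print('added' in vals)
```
True
[26, 100, 138, 21, 205]
False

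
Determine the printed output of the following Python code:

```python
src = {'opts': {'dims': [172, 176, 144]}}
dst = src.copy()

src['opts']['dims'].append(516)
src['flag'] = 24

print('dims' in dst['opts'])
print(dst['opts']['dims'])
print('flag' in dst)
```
True
[172, 176, 144, 516]
False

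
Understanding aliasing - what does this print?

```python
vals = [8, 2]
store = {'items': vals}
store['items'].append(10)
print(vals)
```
[8, 2, 10]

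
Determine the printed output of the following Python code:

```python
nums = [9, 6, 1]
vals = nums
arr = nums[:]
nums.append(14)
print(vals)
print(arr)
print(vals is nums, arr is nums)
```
[9, 6, 1, 14]
[9, 6, 1]
True False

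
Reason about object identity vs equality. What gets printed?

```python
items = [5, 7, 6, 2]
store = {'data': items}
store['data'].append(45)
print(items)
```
[5, 7, 6, 2, 45]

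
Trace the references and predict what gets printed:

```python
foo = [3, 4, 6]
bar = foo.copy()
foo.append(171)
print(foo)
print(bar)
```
[3, 4, 6, 171]
[3, 4, 6]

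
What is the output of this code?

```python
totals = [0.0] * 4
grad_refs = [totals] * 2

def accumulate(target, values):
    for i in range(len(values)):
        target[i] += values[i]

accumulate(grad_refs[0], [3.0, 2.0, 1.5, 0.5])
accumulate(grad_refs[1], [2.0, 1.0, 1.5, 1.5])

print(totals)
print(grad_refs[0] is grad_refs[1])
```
[5.0, 3.0, 3.0, 2.0]
True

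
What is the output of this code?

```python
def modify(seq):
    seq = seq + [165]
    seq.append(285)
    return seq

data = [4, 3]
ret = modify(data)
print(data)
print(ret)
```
[4, 3]
[4, 3, 165, 285]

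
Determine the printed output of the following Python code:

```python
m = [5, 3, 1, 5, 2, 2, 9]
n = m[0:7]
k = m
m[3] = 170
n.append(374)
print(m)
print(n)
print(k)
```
[5, 3, 1, 170, 2, 2, 9]
[5, 3, 1, 5, 2, 2, 9, 374]
[5, 3, 1, 170, 2, 2, 9]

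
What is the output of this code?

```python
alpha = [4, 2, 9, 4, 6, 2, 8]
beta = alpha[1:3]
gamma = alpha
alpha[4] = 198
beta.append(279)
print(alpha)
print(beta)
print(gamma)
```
[4, 2, 9, 4, 198, 2, 8]
[2, 9, 279]
[4, 2, 9, 4, 198, 2, 8]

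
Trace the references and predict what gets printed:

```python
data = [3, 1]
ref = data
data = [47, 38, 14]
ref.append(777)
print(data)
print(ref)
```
[47, 38, 14]
[3, 1, 777]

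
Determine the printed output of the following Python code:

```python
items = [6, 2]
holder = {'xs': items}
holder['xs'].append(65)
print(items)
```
[6, 2, 65]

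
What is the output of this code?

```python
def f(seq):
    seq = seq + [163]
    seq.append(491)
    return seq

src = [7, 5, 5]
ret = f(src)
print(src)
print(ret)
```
[7, 5, 5]
[7, 5, 5, 163, 491]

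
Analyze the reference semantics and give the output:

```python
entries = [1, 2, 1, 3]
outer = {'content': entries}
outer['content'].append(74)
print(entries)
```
[1, 2, 1, 3, 74]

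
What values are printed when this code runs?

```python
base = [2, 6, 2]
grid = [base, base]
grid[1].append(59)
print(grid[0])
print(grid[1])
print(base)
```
[2, 6, 2, 59]
[2, 6, 2, 59]
[2, 6, 2, 59]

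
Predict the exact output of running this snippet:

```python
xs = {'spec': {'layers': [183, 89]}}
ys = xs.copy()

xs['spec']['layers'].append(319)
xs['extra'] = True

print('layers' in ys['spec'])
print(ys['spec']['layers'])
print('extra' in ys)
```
True
[183, 89, 319]
False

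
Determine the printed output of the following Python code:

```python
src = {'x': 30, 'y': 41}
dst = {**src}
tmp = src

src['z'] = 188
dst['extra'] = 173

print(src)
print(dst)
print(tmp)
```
{'x': 30, 'y': 41, 'z': 188}
{'x': 30, 'y': 41, 'extra': 173}
{'x': 30, 'y': 41, 'z': 188}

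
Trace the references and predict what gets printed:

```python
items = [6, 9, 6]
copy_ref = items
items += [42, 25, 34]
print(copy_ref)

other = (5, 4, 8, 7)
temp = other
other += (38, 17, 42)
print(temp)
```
[6, 9, 6, 42, 25, 34]
(5, 4, 8, 7)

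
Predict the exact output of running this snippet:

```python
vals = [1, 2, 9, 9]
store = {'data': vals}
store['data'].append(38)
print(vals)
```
[1, 2, 9, 9, 38]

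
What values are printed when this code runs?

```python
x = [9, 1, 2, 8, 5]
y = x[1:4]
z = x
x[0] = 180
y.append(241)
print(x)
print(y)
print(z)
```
[180, 1, 2, 8, 5]
[1, 2, 8, 241]
[180, 1, 2, 8, 5]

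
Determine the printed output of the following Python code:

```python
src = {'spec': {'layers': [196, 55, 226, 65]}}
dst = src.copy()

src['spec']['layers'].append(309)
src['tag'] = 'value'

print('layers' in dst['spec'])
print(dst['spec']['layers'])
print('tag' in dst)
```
True
[196, 55, 226, 65, 309]
False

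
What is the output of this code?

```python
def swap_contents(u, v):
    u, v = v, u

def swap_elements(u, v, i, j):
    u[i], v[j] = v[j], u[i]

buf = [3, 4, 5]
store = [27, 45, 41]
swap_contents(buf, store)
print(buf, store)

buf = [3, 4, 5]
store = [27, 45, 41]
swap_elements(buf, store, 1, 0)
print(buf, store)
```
[3, 4, 5] [27, 45, 41]
[3, 27, 5] [4, 45, 41]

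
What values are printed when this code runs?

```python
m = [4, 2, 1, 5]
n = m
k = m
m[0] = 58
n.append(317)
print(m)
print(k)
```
[58, 2, 1, 5, 317]
[58, 2, 1, 5, 317]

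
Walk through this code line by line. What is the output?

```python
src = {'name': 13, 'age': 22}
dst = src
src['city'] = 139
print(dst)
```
{'name': 13, 'age': 22, 'city': 139}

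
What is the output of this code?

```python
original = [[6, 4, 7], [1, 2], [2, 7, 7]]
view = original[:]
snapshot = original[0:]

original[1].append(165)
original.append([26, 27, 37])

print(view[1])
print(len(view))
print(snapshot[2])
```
[1, 2, 165]
3
[2, 7, 7]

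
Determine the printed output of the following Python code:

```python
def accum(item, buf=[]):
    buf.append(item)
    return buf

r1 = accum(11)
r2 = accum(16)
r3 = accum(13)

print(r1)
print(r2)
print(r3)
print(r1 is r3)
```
[11, 16, 13]
[11, 16, 13]
[11, 16, 13]
True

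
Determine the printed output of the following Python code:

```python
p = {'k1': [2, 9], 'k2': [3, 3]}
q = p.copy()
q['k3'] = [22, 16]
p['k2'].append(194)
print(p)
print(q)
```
{'k1': [2, 9], 'k2': [3, 3, 194]}
{'k1': [2, 9], 'k2': [3, 3, 194], 'k3': [22, 16]}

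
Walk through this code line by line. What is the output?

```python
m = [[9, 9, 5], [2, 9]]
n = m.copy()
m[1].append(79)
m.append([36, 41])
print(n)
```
[[9, 9, 5], [2, 9, 79]]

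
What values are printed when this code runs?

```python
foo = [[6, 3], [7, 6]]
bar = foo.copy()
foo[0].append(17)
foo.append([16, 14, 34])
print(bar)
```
[[6, 3, 17], [7, 6]]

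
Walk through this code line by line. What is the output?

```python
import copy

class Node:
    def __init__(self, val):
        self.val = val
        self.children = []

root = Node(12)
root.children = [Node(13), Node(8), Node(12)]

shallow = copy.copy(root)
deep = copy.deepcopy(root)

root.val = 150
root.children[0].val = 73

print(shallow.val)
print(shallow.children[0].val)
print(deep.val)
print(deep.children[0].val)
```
12
73
12
13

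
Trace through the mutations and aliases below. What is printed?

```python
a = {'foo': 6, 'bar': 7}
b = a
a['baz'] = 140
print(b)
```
{'foo': 6, 'bar': 7, 'baz': 140}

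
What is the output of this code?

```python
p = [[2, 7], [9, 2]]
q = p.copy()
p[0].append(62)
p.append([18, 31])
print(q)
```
[[2, 7, 62], [9, 2]]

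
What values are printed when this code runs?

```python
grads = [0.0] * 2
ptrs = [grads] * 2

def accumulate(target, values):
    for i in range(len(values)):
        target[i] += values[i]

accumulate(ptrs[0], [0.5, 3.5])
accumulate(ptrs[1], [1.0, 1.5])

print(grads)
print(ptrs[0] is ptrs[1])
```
[1.5, 5.0]
True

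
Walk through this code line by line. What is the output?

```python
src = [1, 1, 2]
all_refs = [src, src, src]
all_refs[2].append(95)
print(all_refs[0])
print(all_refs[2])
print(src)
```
[1, 1, 2, 95]
[1, 1, 2, 95]
[1, 1, 2, 95]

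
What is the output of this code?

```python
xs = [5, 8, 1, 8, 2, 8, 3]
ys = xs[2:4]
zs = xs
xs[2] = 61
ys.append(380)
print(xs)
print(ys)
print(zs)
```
[5, 8, 61, 8, 2, 8, 3]
[1, 8, 380]
[5, 8, 61, 8, 2, 8, 3]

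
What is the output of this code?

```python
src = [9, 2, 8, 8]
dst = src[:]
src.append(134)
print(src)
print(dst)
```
[9, 2, 8, 8, 134]
[9, 2, 8, 8]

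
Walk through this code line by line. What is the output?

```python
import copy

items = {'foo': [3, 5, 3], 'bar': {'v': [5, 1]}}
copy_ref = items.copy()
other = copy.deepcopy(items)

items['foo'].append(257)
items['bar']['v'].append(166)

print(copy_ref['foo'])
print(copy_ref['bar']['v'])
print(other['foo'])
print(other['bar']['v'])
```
[3, 5, 3, 257]
[5, 1, 166]
[3, 5, 3]
[5, 1]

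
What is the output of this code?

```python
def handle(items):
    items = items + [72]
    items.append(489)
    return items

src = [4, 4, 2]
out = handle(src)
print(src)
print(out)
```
[4, 4, 2]
[4, 4, 2, 72, 489]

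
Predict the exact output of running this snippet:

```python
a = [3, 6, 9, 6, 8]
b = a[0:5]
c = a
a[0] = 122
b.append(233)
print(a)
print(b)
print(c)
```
[122, 6, 9, 6, 8]
[3, 6, 9, 6, 8, 233]
[122, 6, 9, 6, 8]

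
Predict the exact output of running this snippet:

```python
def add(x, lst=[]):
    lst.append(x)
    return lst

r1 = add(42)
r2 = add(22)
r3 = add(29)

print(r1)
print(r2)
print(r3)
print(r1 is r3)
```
[42, 22, 29]
[42, 22, 29]
[42, 22, 29]
True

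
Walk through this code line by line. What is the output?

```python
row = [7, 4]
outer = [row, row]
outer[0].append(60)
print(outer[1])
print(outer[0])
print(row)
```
[7, 4, 60]
[7, 4, 60]
[7, 4, 60]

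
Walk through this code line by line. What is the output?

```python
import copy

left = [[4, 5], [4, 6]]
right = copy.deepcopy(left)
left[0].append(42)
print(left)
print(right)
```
[[4, 5, 42], [4, 6]]
[[4, 5], [4, 6]]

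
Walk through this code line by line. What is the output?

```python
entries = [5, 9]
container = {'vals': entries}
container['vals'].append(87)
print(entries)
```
[5, 9, 87]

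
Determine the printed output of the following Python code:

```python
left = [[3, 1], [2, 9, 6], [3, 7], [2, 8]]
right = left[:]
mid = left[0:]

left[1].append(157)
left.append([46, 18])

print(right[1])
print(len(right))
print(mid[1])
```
[2, 9, 6, 157]
4
[2, 9, 6, 157]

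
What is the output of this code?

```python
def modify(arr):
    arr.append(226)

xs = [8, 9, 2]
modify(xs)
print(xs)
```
[8, 9, 2, 226]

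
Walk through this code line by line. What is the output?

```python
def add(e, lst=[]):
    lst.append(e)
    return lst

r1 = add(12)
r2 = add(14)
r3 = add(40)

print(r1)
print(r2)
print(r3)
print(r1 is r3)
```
[12, 14, 40]
[12, 14, 40]
[12, 14, 40]
True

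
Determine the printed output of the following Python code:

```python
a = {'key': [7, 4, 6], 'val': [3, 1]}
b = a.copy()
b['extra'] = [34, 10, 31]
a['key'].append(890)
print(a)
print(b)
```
{'key': [7, 4, 6, 890], 'val': [3, 1]}
{'key': [7, 4, 6, 890], 'val': [3, 1], 'extra': [34, 10, 31]}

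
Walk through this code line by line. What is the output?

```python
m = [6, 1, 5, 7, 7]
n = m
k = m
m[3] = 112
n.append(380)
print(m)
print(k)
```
[6, 1, 5, 112, 7, 380]
[6, 1, 5, 112, 7, 380]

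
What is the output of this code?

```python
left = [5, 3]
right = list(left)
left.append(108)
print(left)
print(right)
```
[5, 3, 108]
[5, 3]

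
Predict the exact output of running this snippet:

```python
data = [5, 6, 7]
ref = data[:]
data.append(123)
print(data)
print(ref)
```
[5, 6, 7, 123]
[5, 6, 7]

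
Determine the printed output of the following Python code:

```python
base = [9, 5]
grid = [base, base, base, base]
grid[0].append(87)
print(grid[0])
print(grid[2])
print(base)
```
[9, 5, 87]
[9, 5, 87]
[9, 5, 87]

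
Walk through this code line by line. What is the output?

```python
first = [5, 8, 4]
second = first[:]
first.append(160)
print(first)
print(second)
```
[5, 8, 4, 160]
[5, 8, 4]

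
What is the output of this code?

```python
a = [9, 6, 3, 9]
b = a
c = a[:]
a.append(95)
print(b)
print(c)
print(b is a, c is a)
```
[9, 6, 3, 9, 95]
[9, 6, 3, 9]
True False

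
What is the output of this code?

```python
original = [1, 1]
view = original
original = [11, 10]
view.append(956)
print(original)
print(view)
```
[11, 10]
[1, 1, 956]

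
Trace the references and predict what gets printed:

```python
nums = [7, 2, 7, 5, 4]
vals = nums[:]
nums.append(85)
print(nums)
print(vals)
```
[7, 2, 7, 5, 4, 85]
[7, 2, 7, 5, 4]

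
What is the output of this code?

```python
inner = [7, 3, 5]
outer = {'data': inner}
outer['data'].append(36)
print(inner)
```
[7, 3, 5, 36]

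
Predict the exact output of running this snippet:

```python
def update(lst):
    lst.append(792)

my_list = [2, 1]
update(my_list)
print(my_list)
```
[2, 1, 792]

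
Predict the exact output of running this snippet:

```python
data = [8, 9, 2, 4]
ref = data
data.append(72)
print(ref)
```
[8, 9, 2, 4, 72]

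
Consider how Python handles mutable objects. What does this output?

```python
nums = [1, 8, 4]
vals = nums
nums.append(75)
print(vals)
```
[1, 8, 4, 75]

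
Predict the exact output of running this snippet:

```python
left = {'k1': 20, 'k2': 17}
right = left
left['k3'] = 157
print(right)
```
{'k1': 20, 'k2': 17, 'k3': 157}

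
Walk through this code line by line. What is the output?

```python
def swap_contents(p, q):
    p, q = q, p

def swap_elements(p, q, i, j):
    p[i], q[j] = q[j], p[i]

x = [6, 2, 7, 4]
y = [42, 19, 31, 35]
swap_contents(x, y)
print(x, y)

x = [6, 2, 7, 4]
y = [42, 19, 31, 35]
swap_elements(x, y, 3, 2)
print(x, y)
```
[6, 2, 7, 4] [42, 19, 31, 35]
[6, 2, 7, 31] [42, 19, 4, 35]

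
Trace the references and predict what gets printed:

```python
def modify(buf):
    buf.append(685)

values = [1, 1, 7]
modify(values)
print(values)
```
[1, 1, 7, 685]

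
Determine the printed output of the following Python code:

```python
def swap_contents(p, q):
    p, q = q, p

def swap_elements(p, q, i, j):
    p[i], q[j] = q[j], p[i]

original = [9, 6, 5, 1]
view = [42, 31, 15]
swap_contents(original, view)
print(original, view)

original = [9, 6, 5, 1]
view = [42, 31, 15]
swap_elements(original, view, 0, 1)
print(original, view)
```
[9, 6, 5, 1] [42, 31, 15]
[31, 6, 5, 1] [42, 9, 15]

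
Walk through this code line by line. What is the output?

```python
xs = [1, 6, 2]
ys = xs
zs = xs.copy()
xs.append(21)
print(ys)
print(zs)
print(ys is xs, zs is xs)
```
[1, 6, 2, 21]
[1, 6, 2]
True False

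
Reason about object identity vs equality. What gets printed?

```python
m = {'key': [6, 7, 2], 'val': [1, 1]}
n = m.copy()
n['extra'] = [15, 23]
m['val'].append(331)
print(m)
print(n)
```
{'key': [6, 7, 2], 'val': [1, 1, 331]}
{'key': [6, 7, 2], 'val': [1, 1, 331], 'extra': [15, 23]}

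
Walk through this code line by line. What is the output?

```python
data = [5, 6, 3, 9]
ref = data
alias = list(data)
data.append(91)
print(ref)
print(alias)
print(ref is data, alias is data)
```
[5, 6, 3, 9, 91]
[5, 6, 3, 9]
True False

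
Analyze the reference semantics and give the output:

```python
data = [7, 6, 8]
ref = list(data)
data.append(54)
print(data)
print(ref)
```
[7, 6, 8, 54]
[7, 6, 8]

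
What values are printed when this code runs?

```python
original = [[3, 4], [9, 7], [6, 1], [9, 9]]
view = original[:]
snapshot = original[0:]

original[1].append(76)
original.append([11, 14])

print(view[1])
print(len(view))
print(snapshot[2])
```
[9, 7, 76]
4
[6, 1]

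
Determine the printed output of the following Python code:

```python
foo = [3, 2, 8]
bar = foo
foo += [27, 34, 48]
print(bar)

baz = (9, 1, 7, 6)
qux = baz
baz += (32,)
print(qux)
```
[3, 2, 8, 27, 34, 48]
(9, 1, 7, 6)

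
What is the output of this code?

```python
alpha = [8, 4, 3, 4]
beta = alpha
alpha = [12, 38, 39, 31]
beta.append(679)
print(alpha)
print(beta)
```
[12, 38, 39, 31]
[8, 4, 3, 4, 679]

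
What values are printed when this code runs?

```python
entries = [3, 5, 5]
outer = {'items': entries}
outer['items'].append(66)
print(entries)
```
[3, 5, 5, 66]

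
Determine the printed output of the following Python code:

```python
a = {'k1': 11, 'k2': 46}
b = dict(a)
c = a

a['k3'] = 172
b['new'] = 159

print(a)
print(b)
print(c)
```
{'k1': 11, 'k2': 46, 'k3': 172}
{'k1': 11, 'k2': 46, 'new': 159}
{'k1': 11, 'k2': 46, 'k3': 172}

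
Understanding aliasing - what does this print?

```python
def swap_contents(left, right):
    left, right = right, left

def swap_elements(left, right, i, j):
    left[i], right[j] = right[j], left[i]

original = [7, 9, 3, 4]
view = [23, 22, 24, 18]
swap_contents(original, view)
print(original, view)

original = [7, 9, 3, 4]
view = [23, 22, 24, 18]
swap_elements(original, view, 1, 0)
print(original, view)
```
[7, 9, 3, 4] [23, 22, 24, 18]
[7, 23, 3, 4] [9, 22, 24, 18]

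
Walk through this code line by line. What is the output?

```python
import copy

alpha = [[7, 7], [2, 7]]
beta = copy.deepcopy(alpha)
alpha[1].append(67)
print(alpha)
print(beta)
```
[[7, 7], [2, 7, 67]]
[[7, 7], [2, 7]]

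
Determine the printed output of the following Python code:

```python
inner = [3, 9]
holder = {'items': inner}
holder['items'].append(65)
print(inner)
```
[3, 9, 65]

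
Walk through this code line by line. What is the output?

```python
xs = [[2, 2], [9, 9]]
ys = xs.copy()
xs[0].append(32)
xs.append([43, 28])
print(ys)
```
[[2, 2, 32], [9, 9]]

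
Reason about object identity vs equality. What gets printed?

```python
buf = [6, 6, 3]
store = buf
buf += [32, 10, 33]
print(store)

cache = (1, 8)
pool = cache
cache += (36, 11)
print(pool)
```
[6, 6, 3, 32, 10, 33]
(1, 8)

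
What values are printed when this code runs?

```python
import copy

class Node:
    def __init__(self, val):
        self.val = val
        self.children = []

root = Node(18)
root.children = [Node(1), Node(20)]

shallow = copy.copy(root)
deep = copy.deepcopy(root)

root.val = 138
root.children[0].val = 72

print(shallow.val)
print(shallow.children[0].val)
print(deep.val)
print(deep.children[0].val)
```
18
72
18
1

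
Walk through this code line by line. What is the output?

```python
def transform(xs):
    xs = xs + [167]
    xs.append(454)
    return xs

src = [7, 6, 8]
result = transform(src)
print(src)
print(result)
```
[7, 6, 8]
[7, 6, 8, 167, 454]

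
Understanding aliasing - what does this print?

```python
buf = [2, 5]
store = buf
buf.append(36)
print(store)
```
[2, 5, 36]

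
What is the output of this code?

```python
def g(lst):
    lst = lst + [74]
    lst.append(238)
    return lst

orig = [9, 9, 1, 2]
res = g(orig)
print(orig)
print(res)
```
[9, 9, 1, 2]
[9, 9, 1, 2, 74, 238]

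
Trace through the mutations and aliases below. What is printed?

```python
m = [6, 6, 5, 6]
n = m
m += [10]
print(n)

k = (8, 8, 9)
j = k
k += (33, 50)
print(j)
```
[6, 6, 5, 6, 10]
(8, 8, 9)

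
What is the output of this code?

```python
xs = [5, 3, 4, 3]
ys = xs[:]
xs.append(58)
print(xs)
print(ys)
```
[5, 3, 4, 3, 58]
[5, 3, 4, 3]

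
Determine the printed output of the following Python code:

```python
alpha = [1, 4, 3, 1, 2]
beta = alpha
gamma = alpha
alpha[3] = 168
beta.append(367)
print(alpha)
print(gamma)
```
[1, 4, 3, 168, 2, 367]
[1, 4, 3, 168, 2, 367]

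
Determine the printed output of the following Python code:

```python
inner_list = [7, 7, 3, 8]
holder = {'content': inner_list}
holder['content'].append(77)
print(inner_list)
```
[7, 7, 3, 8, 77]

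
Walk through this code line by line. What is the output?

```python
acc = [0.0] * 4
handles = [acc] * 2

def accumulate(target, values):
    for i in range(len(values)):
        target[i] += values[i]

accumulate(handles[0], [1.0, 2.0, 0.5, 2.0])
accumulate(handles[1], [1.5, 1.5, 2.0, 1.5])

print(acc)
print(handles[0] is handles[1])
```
[2.5, 3.5, 2.5, 3.5]
True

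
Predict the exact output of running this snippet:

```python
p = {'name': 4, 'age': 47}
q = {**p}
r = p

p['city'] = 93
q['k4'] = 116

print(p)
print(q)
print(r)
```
{'name': 4, 'age': 47, 'city': 93}
{'name': 4, 'age': 47, 'k4': 116}
{'name': 4, 'age': 47, 'city': 93}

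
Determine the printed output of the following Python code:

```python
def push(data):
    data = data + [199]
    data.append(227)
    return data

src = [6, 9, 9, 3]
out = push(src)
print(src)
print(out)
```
[6, 9, 9, 3]
[6, 9, 9, 3, 199, 227]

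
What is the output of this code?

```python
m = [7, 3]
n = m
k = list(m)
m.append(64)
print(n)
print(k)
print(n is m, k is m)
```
[7, 3, 64]
[7, 3]
True False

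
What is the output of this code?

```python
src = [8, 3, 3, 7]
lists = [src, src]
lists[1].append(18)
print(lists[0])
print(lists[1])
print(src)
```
[8, 3, 3, 7, 18]
[8, 3, 3, 7, 18]
[8, 3, 3, 7, 18]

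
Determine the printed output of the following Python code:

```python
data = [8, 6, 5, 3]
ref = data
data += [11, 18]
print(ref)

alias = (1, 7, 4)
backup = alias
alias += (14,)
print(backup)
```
[8, 6, 5, 3, 11, 18]
(1, 7, 4)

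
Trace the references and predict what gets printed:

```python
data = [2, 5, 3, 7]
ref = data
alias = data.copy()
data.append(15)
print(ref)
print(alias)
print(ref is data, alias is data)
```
[2, 5, 3, 7, 15]
[2, 5, 3, 7]
True False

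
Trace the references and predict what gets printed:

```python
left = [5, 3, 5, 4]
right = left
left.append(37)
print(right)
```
[5, 3, 5, 4, 37]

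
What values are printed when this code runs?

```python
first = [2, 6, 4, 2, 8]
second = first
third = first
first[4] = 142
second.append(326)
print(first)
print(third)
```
[2, 6, 4, 2, 142, 326]
[2, 6, 4, 2, 142, 326]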